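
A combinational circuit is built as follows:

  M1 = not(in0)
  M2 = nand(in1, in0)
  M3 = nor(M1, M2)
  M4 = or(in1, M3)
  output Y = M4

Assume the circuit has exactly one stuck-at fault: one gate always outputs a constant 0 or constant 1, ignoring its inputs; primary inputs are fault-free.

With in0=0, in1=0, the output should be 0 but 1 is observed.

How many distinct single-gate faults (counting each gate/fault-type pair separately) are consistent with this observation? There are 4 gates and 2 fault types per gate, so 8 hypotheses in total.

2

Fault-free: M1=1, M2=1, M3=0, M4=0 → 0. Observed 1.
  M1 stuck-at-0: output 0 ✗
  M1 stuck-at-1: output 0 ✗
  M2 stuck-at-0: output 0 ✗
  M2 stuck-at-1: output 0 ✗
  M3 stuck-at-0: output 0 ✗
  M3 stuck-at-1: output 1 ✓
  M4 stuck-at-0: output 0 ✗
  M4 stuck-at-1: output 1 ✓
Consistent faults: {M3 stuck-at-1, M4 stuck-at-1} — 2 in all.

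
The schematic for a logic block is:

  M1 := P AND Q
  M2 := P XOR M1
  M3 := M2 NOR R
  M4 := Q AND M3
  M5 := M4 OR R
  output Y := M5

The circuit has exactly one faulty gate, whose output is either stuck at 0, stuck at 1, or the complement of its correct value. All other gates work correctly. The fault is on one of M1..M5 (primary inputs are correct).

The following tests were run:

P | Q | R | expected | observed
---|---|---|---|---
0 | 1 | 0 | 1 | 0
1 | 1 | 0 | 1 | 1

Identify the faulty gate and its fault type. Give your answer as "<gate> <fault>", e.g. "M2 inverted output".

M1 stuck-at-1

Fault-free values for test 1 (P=0, Q=1, R=0): M1=0, M2=0, M3=1, M4=1, M5=1, giving Y=1. Observed 0.
Test 1: faults giving observed 0 are {M1 stuck-at-1, M1 inverted output, M2 stuck-at-1, M2 inverted output, M3 stuck-at-0, M3 inverted output, M4 stuck-at-0, M4 inverted output, M5 stuck-at-0, M5 inverted output}.
Test 2 (P=1, Q=1, R=0): fault-free M1=1, M2=0, M3=1, M4=1, M5=1 → 1; observed 1. Eliminates M1 inverted output, M2 stuck-at-1, M2 inverted output, M3 stuck-at-0, M3 inverted output, M4 stuck-at-0, M4 inverted output, M5 stuck-at-0, M5 inverted output.
Only M1 stuck-at-1 is consistent with every test.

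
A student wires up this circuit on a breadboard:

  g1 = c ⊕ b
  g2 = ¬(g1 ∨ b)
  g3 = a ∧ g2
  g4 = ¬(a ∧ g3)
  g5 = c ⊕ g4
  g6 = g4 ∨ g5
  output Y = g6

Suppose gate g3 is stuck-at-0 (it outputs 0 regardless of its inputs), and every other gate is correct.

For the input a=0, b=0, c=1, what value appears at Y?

Propagate with g3 forced: g1=1, g2=0, g3=0 [stuck-at-0], g4=1, g5=0, g6=1.
So Y = 1. (Same as the fault-free value — the fault is masked on this input.)

1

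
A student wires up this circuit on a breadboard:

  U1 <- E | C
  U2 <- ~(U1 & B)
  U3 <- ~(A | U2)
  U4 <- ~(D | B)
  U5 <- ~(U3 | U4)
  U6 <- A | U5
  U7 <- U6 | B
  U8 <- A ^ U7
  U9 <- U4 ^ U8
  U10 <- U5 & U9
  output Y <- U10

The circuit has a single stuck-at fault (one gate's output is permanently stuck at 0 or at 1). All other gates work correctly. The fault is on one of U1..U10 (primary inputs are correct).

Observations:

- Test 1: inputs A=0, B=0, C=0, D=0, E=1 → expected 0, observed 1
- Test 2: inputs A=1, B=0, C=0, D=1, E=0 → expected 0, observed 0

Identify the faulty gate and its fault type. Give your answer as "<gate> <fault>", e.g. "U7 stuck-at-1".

U4 stuck-at-0

Fault-free values for test 1 (A=0, B=0, C=0, D=0, E=1): U1=1, U2=1, U3=0, U4=1, U5=0, U6=0, U7=0, U8=0, U9=1, U10=0, giving Y=0. Observed 1.
Test 1: faults giving observed 1 are {U4 stuck-at-0, U10 stuck-at-1}.
Test 2 (A=1, B=0, C=0, D=1, E=0): fault-free U1=0, U2=1, U3=0, U4=0, U5=1, U6=1, U7=1, U8=0, U9=0, U10=0 → 0; observed 0. Eliminates U10 stuck-at-1.
Only U4 stuck-at-0 is consistent with every test.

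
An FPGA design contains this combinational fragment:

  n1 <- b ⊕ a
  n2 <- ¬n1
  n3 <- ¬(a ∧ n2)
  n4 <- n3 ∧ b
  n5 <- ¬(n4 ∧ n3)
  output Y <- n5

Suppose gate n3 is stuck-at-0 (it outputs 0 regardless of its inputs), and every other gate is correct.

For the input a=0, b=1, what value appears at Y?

1

Propagate with n3 forced: n1=1, n2=0, n3=0 [stuck-at-0], n4=0, n5=1.
So Y = 1. (Without the fault it would be 0.)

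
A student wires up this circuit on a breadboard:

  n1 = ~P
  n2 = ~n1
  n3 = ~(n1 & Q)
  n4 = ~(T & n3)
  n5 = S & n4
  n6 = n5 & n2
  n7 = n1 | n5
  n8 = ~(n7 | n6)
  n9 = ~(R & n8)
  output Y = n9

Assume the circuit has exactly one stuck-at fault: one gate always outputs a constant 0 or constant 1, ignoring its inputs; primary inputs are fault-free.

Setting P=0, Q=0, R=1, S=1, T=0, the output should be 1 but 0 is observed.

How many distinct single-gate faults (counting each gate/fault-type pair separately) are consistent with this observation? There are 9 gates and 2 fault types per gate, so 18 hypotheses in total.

Fault-free: n1=1, n2=0, n3=1, n4=1, n5=1, n6=0, n7=1, n8=0, n9=1 → 1. Observed 0.
  n1: none of the 2 fault types match ✗
  n2: none of the 2 fault types match ✗
  n3: none of the 2 fault types match ✗
  n4: none of the 2 fault types match ✗
  n5: none of the 2 fault types match ✗
  n6: none of the 2 fault types match ✗
  n7: stuck-at-0 ✓; others ✗
  n8: stuck-at-1 ✓; others ✗
  n9: stuck-at-0 ✓; others ✗
Consistent faults: {n7 stuck-at-0, n8 stuck-at-1, n9 stuck-at-0} — 3 in all.

3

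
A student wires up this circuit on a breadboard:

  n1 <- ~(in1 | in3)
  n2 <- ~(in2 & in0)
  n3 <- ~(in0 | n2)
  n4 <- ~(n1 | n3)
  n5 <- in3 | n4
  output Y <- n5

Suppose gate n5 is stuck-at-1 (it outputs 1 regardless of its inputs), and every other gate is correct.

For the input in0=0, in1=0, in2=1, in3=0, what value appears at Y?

1

Propagate with n5 forced: n1=1, n2=1, n3=0, n4=0, n5=1 [stuck-at-1].
So Y = 1. (Without the fault it would be 0.)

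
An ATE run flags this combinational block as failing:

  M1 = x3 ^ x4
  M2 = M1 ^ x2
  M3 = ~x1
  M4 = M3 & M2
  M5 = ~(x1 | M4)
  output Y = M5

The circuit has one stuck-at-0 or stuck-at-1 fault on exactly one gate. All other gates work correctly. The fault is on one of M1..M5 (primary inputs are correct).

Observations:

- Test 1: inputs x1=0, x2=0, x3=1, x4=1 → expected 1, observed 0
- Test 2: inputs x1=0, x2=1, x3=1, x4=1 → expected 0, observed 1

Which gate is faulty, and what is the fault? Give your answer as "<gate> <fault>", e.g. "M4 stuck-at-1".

Fault-free values for test 1 (x1=0, x2=0, x3=1, x4=1): M1=0, M2=0, M3=1, M4=0, M5=1, giving Y=1. Observed 0.
Test 1: faults giving observed 0 are {M1 stuck-at-1, M2 stuck-at-1, M4 stuck-at-1, M5 stuck-at-0}.
Test 2 (x1=0, x2=1, x3=1, x4=1): fault-free M1=0, M2=1, M3=1, M4=1, M5=0 → 0; observed 1. Eliminates M2 stuck-at-1, M4 stuck-at-1, M5 stuck-at-0.
Only M1 stuck-at-1 is consistent with every test.

M1 stuck-at-1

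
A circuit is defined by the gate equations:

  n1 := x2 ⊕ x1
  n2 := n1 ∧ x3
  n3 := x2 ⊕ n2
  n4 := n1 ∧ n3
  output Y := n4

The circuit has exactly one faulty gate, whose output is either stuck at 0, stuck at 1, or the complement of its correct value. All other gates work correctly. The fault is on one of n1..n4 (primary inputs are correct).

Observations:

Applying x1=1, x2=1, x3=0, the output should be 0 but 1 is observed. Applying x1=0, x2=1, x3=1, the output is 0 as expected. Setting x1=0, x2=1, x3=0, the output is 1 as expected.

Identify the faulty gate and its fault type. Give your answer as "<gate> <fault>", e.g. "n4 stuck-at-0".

n1 stuck-at-1

Fault-free values for test 1 (x1=1, x2=1, x3=0): n1=0, n2=0, n3=1, n4=0, giving Y=0. Observed 1.
Test 1: faults giving observed 1 are {n1 stuck-at-1, n1 inverted output, n4 stuck-at-1, n4 inverted output}.
Test 2 (x1=0, x2=1, x3=1): fault-free n1=1, n2=1, n3=0, n4=0 → 0; observed 0. Eliminates n4 stuck-at-1, n4 inverted output.
Test 3 (x1=0, x2=1, x3=0): fault-free n1=1, n2=0, n3=1, n4=1 → 1; observed 1. Eliminates n1 inverted output.
Only n1 stuck-at-1 is consistent with every test.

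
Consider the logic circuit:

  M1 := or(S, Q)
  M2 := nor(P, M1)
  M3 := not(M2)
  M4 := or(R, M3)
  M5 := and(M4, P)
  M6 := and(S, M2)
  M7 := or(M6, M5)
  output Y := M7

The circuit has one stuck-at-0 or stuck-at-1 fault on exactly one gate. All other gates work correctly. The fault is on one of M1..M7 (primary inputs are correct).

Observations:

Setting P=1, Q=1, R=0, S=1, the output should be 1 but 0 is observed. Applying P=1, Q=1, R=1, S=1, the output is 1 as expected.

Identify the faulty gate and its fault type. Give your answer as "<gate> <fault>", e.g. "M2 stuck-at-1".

M3 stuck-at-0

Fault-free values for test 1 (P=1, Q=1, R=0, S=1): M1=1, M2=0, M3=1, M4=1, M5=1, M6=0, M7=1, giving Y=1. Observed 0.
Test 1: faults giving observed 0 are {M3 stuck-at-0, M4 stuck-at-0, M5 stuck-at-0, M7 stuck-at-0}.
Test 2 (P=1, Q=1, R=1, S=1): fault-free M1=1, M2=0, M3=1, M4=1, M5=1, M6=0, M7=1 → 1; observed 1. Eliminates M4 stuck-at-0, M5 stuck-at-0, M7 stuck-at-0.
Only M3 stuck-at-0 is consistent with every test.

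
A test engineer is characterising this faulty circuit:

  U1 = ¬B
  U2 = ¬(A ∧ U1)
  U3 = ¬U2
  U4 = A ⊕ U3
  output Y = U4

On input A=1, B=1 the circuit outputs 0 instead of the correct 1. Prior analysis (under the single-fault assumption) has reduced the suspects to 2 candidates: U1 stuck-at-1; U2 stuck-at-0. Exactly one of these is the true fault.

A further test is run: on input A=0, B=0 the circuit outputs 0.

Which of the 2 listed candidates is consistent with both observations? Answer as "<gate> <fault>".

U1 stuck-at-1

Evaluate each candidate on input A=0, B=0:
  U1 stuck-at-1: U1=1 [stuck-at-1], U2=1, U3=0, U4=0 → 0 — matches
  U2 stuck-at-0: U1=1, U2=0 [stuck-at-0], U3=1, U4=1 → 1 — eliminated
Only U1 stuck-at-1 reproduces the observed 0.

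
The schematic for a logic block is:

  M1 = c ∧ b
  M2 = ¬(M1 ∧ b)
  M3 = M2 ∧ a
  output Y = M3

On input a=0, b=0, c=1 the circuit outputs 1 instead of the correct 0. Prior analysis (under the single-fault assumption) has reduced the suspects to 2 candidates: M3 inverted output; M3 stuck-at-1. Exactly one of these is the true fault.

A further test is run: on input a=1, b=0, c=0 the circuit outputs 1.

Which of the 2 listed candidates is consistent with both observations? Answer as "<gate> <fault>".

Evaluate each candidate on input a=1, b=0, c=0:
  M3 inverted output: M1=0, M2=1, M3=0 [inverted output] → 0 — eliminated
  M3 stuck-at-1: M1=0, M2=1, M3=1 [stuck-at-1] → 1 — matches
Only M3 stuck-at-1 reproduces the observed 1.

M3 stuck-at-1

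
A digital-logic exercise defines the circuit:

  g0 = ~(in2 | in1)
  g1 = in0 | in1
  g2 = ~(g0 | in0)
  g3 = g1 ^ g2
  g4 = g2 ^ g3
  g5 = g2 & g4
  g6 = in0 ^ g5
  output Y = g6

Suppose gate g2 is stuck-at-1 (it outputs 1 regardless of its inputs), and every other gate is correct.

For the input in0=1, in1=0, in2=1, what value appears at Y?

Propagate with g2 forced: g0=0, g1=1, g2=1 [stuck-at-1], g3=0, g4=1, g5=1, g6=0.
So Y = 0. (Without the fault it would be 1.)

0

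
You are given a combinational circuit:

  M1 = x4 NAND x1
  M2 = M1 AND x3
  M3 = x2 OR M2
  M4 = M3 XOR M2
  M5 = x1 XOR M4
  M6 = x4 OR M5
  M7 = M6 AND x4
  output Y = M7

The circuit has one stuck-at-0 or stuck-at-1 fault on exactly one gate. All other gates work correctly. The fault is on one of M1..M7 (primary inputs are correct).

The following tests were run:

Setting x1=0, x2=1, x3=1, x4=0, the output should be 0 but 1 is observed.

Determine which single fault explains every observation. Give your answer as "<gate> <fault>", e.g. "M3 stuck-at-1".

M7 stuck-at-1

Fault-free values for test 1 (x1=0, x2=1, x3=1, x4=0): M1=1, M2=1, M3=1, M4=0, M5=0, M6=0, M7=0, giving Y=0. Observed 1.
Test 1: faults giving observed 1 are {M7 stuck-at-1}.
Only M7 stuck-at-1 is consistent with every test.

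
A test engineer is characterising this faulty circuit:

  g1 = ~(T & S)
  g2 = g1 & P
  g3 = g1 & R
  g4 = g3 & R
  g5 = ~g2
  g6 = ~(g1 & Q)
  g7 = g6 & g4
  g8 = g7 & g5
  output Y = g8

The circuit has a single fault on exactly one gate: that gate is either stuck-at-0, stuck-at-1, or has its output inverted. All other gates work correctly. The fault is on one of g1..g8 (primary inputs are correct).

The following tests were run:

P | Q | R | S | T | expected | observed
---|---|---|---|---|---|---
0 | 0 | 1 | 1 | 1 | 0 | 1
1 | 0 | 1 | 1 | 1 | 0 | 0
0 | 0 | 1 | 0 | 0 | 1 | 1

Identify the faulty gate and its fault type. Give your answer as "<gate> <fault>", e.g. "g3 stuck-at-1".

Fault-free values for test 1 (P=0, Q=0, R=1, S=1, T=1): g1=0, g2=0, g3=0, g4=0, g5=1, g6=1, g7=0, g8=0, giving Y=0. Observed 1.
Test 1: faults giving observed 1 are {g1 stuck-at-1, g1 inverted output, g3 stuck-at-1, g3 inverted output, g4 stuck-at-1, g4 inverted output, g7 stuck-at-1, g7 inverted output, g8 stuck-at-1, g8 inverted output}.
Test 2 (P=1, Q=0, R=1, S=1, T=1): fault-free g1=0, g2=0, g3=0, g4=0, g5=1, g6=1, g7=0, g8=0 → 0; observed 0. Eliminates g3 stuck-at-1, g3 inverted output, g4 stuck-at-1, g4 inverted output, g7 stuck-at-1, g7 inverted output, g8 stuck-at-1, g8 inverted output.
Test 3 (P=0, Q=0, R=1, S=0, T=0): fault-free g1=1, g2=0, g3=1, g4=1, g5=1, g6=1, g7=1, g8=1 → 1; observed 1. Eliminates g1 inverted output.
Only g1 stuck-at-1 is consistent with every test.

g1 stuck-at-1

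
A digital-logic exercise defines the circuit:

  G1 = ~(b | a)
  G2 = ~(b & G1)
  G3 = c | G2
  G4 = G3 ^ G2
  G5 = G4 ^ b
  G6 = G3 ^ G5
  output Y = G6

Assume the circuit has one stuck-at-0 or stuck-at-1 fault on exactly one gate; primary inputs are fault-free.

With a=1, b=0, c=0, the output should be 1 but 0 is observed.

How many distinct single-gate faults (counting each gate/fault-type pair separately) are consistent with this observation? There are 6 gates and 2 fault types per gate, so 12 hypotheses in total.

4

Fault-free: G1=0, G2=1, G3=1, G4=0, G5=0, G6=1 → 1. Observed 0.
  G1 stuck-at-0: output 1 ✗
  G1 stuck-at-1: output 1 ✗
  G2 stuck-at-0: output 0 ✓
  G2 stuck-at-1: output 1 ✗
  G3 stuck-at-0: output 1 ✗
  G3 stuck-at-1: output 1 ✗
  G4 stuck-at-0: output 1 ✗
  G4 stuck-at-1: output 0 ✓
  G5 stuck-at-0: output 1 ✗
  G5 stuck-at-1: output 0 ✓
  G6 stuck-at-0: output 0 ✓
  G6 stuck-at-1: output 1 ✗
Consistent faults: {G2 stuck-at-0, G4 stuck-at-1, G5 stuck-at-1, G6 stuck-at-0} — 4 in all.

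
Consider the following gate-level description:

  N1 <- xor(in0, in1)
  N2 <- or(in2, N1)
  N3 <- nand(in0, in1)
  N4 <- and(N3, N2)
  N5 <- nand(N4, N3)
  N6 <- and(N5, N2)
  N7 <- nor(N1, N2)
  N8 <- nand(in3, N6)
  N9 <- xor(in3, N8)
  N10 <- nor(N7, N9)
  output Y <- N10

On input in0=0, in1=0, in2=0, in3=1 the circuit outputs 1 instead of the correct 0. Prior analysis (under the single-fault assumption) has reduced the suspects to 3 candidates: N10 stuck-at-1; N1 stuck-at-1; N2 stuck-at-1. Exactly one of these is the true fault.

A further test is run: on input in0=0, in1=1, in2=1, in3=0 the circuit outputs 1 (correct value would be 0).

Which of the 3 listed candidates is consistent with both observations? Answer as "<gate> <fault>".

N10 stuck-at-1

Evaluate each candidate on input in0=0, in1=1, in2=1, in3=0:
  N10 stuck-at-1: N1=1, N2=1, N3=1, N4=1, N5=0, N6=0, N7=0, N8=1, N9=1, N10=1 [stuck-at-1] → 1 — matches
  N1 stuck-at-1: N1=1 [stuck-at-1], N2=1, N3=1, N4=1, N5=0, N6=0, N7=0, N8=1, N9=1, N10=0 → 0 — eliminated
  N2 stuck-at-1: N1=1, N2=1 [stuck-at-1], N3=1, N4=1, N5=0, N6=0, N7=0, N8=1, N9=1, N10=0 → 0 — eliminated
Only N10 stuck-at-1 reproduces the observed 1.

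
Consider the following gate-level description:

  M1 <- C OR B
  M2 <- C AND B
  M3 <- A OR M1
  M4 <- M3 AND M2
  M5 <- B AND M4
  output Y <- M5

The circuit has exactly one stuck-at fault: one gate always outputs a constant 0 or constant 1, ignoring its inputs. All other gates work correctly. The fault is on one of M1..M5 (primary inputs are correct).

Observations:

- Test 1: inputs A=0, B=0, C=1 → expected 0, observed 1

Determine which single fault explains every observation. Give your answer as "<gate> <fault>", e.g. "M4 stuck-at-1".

M5 stuck-at-1

Fault-free values for test 1 (A=0, B=0, C=1): M1=1, M2=0, M3=1, M4=0, M5=0, giving Y=0. Observed 1.
Test 1: faults giving observed 1 are {M5 stuck-at-1}.
Only M5 stuck-at-1 is consistent with every test.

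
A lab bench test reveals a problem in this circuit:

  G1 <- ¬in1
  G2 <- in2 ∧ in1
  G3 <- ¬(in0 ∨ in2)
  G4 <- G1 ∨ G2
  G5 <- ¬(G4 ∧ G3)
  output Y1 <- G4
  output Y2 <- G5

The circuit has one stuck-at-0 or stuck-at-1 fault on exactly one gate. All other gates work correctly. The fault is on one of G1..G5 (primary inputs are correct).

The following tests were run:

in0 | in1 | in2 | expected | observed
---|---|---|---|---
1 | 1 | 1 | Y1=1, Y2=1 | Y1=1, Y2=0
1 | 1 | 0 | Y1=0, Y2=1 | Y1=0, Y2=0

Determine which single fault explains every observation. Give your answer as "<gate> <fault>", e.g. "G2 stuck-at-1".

G5 stuck-at-0

Fault-free values for test 1 (in0=1, in1=1, in2=1): G1=0, G2=1, G3=0, G4=1, G5=1, giving Y1=1, Y2=1. Observed Y1=1, Y2=0.
Test 1: faults giving observed Y1=1, Y2=0 are {G3 stuck-at-1, G5 stuck-at-0}.
Test 2 (in0=1, in1=1, in2=0): fault-free G1=0, G2=0, G3=0, G4=0, G5=1 → Y1=0, Y2=1; observed Y1=0, Y2=0. Eliminates G3 stuck-at-1.
Only G5 stuck-at-0 is consistent with every test.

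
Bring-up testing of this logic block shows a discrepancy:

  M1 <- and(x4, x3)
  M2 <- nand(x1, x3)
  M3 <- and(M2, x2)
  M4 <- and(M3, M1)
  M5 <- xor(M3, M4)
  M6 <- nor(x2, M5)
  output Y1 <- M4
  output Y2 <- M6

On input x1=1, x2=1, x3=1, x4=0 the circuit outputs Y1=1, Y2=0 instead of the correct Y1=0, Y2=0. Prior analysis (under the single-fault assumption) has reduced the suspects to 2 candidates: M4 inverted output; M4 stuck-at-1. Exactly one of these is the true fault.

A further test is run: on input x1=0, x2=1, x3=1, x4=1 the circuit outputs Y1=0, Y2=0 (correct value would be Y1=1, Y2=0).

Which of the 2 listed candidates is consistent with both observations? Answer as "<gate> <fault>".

M4 inverted output

Evaluate each candidate on input x1=0, x2=1, x3=1, x4=1:
  M4 inverted output: M1=1, M2=1, M3=1, M4=0 [inverted output], M5=1, M6=0 → Y1=0, Y2=0 — matches
  M4 stuck-at-1: M1=1, M2=1, M3=1, M4=1 [stuck-at-1], M5=0, M6=0 → Y1=1, Y2=0 — eliminated
Only M4 inverted output reproduces the observed Y1=0, Y2=0.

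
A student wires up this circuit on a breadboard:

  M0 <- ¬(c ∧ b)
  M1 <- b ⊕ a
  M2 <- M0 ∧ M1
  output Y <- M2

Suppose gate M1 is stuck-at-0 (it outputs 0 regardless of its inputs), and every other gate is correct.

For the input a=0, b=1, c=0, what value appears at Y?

Propagate with M1 forced: M0=1, M1=0 [stuck-at-0], M2=0.
So Y = 0. (Without the fault it would be 1.)

0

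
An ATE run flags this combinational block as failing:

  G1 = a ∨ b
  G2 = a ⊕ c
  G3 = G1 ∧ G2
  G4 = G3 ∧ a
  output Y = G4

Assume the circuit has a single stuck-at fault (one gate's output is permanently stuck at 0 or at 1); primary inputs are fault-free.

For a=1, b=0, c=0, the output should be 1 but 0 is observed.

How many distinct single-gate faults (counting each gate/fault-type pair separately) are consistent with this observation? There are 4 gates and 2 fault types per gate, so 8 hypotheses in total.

Fault-free: G1=1, G2=1, G3=1, G4=1 → 1. Observed 0.
  G1 stuck-at-0: output 0 ✓
  G1 stuck-at-1: output 1 ✗
  G2 stuck-at-0: output 0 ✓
  G2 stuck-at-1: output 1 ✗
  G3 stuck-at-0: output 0 ✓
  G3 stuck-at-1: output 1 ✗
  G4 stuck-at-0: output 0 ✓
  G4 stuck-at-1: output 1 ✗
Consistent faults: {G1 stuck-at-0, G2 stuck-at-0, G3 stuck-at-0, G4 stuck-at-0} — 4 in all.

4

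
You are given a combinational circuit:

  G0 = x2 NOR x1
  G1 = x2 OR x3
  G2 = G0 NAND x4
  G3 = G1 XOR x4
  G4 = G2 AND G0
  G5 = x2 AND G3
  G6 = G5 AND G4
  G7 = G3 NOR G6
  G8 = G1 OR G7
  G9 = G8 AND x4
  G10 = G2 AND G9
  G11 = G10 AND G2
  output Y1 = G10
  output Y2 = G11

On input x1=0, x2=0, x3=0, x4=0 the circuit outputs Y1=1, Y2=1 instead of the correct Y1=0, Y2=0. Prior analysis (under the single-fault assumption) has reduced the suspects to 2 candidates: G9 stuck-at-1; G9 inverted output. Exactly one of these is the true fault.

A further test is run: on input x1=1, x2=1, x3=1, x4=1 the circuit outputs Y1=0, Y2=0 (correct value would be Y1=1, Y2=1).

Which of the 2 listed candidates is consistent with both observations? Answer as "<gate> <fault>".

G9 inverted output

Evaluate each candidate on input x1=1, x2=1, x3=1, x4=1:
  G9 stuck-at-1: G0=0, G1=1, G2=1, G3=0, G4=0, G5=0, G6=0, G7=1, G8=1, G9=1 [stuck-at-1], G10=1, G11=1 → Y1=1, Y2=1 — eliminated
  G9 inverted output: G0=0, G1=1, G2=1, G3=0, G4=0, G5=0, G6=0, G7=1, G8=1, G9=0 [inverted output], G10=0, G11=0 → Y1=0, Y2=0 — matches
Only G9 inverted output reproduces the observed Y1=0, Y2=0.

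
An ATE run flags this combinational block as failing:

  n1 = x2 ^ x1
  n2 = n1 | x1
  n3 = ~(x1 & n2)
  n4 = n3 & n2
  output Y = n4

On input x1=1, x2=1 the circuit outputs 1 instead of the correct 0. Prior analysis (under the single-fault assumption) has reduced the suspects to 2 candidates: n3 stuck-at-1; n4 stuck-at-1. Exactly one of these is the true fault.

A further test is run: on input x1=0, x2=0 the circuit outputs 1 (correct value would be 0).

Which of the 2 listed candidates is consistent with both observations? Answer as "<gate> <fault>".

n4 stuck-at-1

Evaluate each candidate on input x1=0, x2=0:
  n3 stuck-at-1: n1=0, n2=0, n3=1 [stuck-at-1], n4=0 → 0 — eliminated
  n4 stuck-at-1: n1=0, n2=0, n3=1, n4=1 [stuck-at-1] → 1 — matches
Only n4 stuck-at-1 reproduces the observed 1.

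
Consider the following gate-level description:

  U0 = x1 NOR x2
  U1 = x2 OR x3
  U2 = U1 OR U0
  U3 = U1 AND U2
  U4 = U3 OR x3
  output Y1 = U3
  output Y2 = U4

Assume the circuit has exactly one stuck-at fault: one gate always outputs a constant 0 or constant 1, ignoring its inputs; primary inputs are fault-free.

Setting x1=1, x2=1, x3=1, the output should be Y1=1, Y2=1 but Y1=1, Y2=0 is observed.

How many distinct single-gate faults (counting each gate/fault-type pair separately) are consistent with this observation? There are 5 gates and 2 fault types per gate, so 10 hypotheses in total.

1

Fault-free: U0=0, U1=1, U2=1, U3=1, U4=1 → Y1=1, Y2=1. Observed Y1=1, Y2=0.
  U0 stuck-at-0: output Y1=1, Y2=1 ✗
  U0 stuck-at-1: output Y1=1, Y2=1 ✗
  U1 stuck-at-0: output Y1=0, Y2=1 ✗
  U1 stuck-at-1: output Y1=1, Y2=1 ✗
  U2 stuck-at-0: output Y1=0, Y2=1 ✗
  U2 stuck-at-1: output Y1=1, Y2=1 ✗
  U3 stuck-at-0: output Y1=0, Y2=1 ✗
  U3 stuck-at-1: output Y1=1, Y2=1 ✗
  U4 stuck-at-0: output Y1=1, Y2=0 ✓
  U4 stuck-at-1: output Y1=1, Y2=1 ✗
Consistent faults: {U4 stuck-at-0} — 1 in all.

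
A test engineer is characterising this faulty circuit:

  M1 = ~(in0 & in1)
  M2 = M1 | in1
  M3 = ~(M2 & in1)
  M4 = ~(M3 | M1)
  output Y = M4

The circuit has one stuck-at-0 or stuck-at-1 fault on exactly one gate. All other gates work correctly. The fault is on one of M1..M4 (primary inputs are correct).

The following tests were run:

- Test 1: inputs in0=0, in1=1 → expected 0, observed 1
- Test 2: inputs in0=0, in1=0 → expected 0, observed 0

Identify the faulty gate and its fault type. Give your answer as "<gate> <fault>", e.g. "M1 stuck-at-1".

M1 stuck-at-0

Fault-free values for test 1 (in0=0, in1=1): M1=1, M2=1, M3=0, M4=0, giving Y=0. Observed 1.
Test 1: faults giving observed 1 are {M1 stuck-at-0, M4 stuck-at-1}.
Test 2 (in0=0, in1=0): fault-free M1=1, M2=1, M3=1, M4=0 → 0; observed 0. Eliminates M4 stuck-at-1.
Only M1 stuck-at-0 is consistent with every test.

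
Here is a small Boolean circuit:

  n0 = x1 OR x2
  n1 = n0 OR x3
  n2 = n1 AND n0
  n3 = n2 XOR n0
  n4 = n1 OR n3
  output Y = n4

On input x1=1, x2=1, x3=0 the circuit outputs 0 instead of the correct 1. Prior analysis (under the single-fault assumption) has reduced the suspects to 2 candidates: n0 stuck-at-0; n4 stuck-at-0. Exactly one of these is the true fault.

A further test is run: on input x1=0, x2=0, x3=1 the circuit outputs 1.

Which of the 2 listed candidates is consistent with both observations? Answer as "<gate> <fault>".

n0 stuck-at-0

Evaluate each candidate on input x1=0, x2=0, x3=1:
  n0 stuck-at-0: n0=0 [stuck-at-0], n1=1, n2=0, n3=0, n4=1 → 1 — matches
  n4 stuck-at-0: n0=0, n1=1, n2=0, n3=0, n4=0 [stuck-at-0] → 0 — eliminated
Only n0 stuck-at-0 reproduces the observed 1.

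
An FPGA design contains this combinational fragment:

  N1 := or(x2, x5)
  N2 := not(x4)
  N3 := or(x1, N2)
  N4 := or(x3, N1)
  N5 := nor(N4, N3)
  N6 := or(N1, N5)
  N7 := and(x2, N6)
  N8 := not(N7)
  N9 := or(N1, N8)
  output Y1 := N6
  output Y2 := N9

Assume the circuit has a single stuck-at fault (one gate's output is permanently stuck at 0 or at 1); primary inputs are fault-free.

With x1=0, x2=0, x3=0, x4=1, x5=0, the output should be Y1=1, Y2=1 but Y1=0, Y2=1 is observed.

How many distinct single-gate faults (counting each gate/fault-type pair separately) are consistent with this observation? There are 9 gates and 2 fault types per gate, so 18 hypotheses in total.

5

Fault-free: N1=0, N2=0, N3=0, N4=0, N5=1, N6=1, N7=0, N8=1, N9=1 → Y1=1, Y2=1. Observed Y1=0, Y2=1.
  N1: none of the 2 fault types match ✗
  N2: stuck-at-1 ✓; others ✗
  N3: stuck-at-1 ✓; others ✗
  N4: stuck-at-1 ✓; others ✗
  N5: stuck-at-0 ✓; others ✗
  N6: stuck-at-0 ✓; others ✗
  N7: none of the 2 fault types match ✗
  N8: none of the 2 fault types match ✗
  N9: none of the 2 fault types match ✗
Consistent faults: {N2 stuck-at-1, N3 stuck-at-1, N4 stuck-at-1, N5 stuck-at-0, N6 stuck-at-0} — 5 in all.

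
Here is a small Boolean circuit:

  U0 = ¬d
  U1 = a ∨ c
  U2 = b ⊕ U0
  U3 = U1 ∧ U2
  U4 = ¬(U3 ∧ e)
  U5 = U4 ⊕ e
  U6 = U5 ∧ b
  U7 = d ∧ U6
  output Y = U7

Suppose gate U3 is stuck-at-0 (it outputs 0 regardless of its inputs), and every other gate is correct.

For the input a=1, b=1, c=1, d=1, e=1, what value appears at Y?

Propagate with U3 forced: U0=0, U1=1, U2=1, U3=0 [stuck-at-0], U4=1, U5=0, U6=0, U7=0.
So Y = 0. (Without the fault it would be 1.)

0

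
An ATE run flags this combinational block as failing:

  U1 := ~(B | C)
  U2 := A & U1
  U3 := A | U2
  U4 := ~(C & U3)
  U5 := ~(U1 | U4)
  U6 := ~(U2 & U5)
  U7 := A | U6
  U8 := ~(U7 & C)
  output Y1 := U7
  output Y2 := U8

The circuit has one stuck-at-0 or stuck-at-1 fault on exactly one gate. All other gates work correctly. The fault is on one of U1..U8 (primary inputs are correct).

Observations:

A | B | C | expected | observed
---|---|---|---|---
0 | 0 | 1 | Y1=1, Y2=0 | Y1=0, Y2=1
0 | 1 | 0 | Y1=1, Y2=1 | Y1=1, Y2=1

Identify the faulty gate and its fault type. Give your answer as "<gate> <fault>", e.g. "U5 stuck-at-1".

U2 stuck-at-1

Fault-free values for test 1 (A=0, B=0, C=1): U1=0, U2=0, U3=0, U4=1, U5=0, U6=1, U7=1, U8=0, giving Y1=1, Y2=0. Observed Y1=0, Y2=1.
Test 1: faults giving observed Y1=0, Y2=1 are {U2 stuck-at-1, U6 stuck-at-0, U7 stuck-at-0}.
Test 2 (A=0, B=1, C=0): fault-free U1=0, U2=0, U3=0, U4=1, U5=0, U6=1, U7=1, U8=1 → Y1=1, Y2=1; observed Y1=1, Y2=1. Eliminates U6 stuck-at-0, U7 stuck-at-0.
Only U2 stuck-at-1 is consistent with every test.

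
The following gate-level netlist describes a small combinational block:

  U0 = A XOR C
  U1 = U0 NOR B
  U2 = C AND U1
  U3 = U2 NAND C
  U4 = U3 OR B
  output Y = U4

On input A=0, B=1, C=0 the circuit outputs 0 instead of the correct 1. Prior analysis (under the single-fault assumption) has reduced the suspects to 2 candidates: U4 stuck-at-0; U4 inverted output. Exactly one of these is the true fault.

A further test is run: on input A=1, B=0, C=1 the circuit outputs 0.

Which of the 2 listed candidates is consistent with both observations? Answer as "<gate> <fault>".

U4 stuck-at-0

Evaluate each candidate on input A=1, B=0, C=1:
  U4 stuck-at-0: U0=0, U1=1, U2=1, U3=0, U4=0 [stuck-at-0] → 0 — matches
  U4 inverted output: U0=0, U1=1, U2=1, U3=0, U4=1 [inverted output] → 1 — eliminated
Only U4 stuck-at-0 reproduces the observed 0.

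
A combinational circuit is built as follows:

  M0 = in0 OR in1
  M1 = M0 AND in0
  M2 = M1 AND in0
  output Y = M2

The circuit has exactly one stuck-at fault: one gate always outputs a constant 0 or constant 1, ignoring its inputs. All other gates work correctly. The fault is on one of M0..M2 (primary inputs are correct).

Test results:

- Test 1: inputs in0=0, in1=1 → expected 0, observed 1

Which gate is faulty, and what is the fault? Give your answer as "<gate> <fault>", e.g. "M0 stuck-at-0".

M2 stuck-at-1

Fault-free values for test 1 (in0=0, in1=1): M0=1, M1=0, M2=0, giving Y=0. Observed 1.
Test 1: faults giving observed 1 are {M2 stuck-at-1}.
Only M2 stuck-at-1 is consistent with every test.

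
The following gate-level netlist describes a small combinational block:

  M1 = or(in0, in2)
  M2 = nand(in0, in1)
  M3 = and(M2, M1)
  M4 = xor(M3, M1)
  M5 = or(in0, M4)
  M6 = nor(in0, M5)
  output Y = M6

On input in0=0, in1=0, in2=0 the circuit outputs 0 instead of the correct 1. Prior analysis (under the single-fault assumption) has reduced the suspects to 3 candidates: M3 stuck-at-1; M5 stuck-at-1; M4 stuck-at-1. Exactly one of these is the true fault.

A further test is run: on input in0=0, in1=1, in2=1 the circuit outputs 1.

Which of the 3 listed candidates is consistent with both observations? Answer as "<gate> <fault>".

Evaluate each candidate on input in0=0, in1=1, in2=1:
  M3 stuck-at-1: M1=1, M2=1, M3=1 [stuck-at-1], M4=0, M5=0, M6=1 → 1 — matches
  M5 stuck-at-1: M1=1, M2=1, M3=1, M4=0, M5=1 [stuck-at-1], M6=0 → 0 — eliminated
  M4 stuck-at-1: M1=1, M2=1, M3=1, M4=1 [stuck-at-1], M5=1, M6=0 → 0 — eliminated
Only M3 stuck-at-1 reproduces the observed 1.

M3 stuck-at-1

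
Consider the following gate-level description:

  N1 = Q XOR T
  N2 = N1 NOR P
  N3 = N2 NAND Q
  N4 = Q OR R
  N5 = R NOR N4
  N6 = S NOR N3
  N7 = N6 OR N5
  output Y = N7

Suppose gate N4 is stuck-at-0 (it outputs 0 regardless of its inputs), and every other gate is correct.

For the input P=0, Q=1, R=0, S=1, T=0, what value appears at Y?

1

Propagate with N4 forced: N1=1, N2=0, N3=1, N4=0 [stuck-at-0], N5=1, N6=0, N7=1.
So Y = 1. (Without the fault it would be 0.)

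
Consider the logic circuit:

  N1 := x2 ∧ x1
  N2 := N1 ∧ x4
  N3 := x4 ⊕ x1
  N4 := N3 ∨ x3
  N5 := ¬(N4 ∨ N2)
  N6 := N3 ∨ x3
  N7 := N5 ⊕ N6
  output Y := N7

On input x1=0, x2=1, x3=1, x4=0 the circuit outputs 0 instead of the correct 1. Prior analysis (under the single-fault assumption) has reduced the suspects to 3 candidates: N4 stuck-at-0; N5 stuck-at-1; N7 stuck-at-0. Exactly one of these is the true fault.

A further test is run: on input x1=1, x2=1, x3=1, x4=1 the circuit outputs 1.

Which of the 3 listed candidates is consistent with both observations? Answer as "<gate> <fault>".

Evaluate each candidate on input x1=1, x2=1, x3=1, x4=1:
  N4 stuck-at-0: N1=1, N2=1, N3=0, N4=0 [stuck-at-0], N5=0, N6=1, N7=1 → 1 — matches
  N5 stuck-at-1: N1=1, N2=1, N3=0, N4=1, N5=1 [stuck-at-1], N6=1, N7=0 → 0 — eliminated
  N7 stuck-at-0: N1=1, N2=1, N3=0, N4=1, N5=0, N6=1, N7=0 [stuck-at-0] → 0 — eliminated
Only N4 stuck-at-0 reproduces the observed 1.

N4 stuck-at-0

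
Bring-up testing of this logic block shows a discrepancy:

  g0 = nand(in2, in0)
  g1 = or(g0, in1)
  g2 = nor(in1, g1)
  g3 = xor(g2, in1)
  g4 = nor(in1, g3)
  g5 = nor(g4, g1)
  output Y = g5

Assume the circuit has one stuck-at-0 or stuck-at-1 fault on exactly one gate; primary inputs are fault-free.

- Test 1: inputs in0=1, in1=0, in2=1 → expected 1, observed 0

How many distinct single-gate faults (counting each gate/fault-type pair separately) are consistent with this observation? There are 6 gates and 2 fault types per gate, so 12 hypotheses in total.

Fault-free: g0=0, g1=0, g2=1, g3=1, g4=0, g5=1 → 1. Observed 0.
  g0 stuck-at-0: output 1 ✗
  g0 stuck-at-1: output 0 ✓
  g1 stuck-at-0: output 1 ✗
  g1 stuck-at-1: output 0 ✓
  g2 stuck-at-0: output 0 ✓
  g2 stuck-at-1: output 1 ✗
  g3 stuck-at-0: output 0 ✓
  g3 stuck-at-1: output 1 ✗
  g4 stuck-at-0: output 1 ✗
  g4 stuck-at-1: output 0 ✓
  g5 stuck-at-0: output 0 ✓
  g5 stuck-at-1: output 1 ✗
Consistent faults: {g0 stuck-at-1, g1 stuck-at-1, g2 stuck-at-0, g3 stuck-at-0, g4 stuck-at-1, g5 stuck-at-0} — 6 in all.

6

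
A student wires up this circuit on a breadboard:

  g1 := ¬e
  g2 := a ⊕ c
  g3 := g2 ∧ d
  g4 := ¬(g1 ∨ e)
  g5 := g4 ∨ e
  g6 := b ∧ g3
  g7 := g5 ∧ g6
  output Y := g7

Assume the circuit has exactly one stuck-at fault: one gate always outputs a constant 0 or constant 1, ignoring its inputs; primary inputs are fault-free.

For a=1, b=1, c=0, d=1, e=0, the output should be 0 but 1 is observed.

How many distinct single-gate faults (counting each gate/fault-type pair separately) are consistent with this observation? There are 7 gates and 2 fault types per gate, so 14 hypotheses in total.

Fault-free: g1=1, g2=1, g3=1, g4=0, g5=0, g6=1, g7=0 → 0. Observed 1.
  g1 stuck-at-0: output 1 ✓
  g1 stuck-at-1: output 0 ✗
  g2 stuck-at-0: output 0 ✗
  g2 stuck-at-1: output 0 ✗
  g3 stuck-at-0: output 0 ✗
  g3 stuck-at-1: output 0 ✗
  g4 stuck-at-0: output 0 ✗
  g4 stuck-at-1: output 1 ✓
  g5 stuck-at-0: output 0 ✗
  g5 stuck-at-1: output 1 ✓
  g6 stuck-at-0: output 0 ✗
  g6 stuck-at-1: output 0 ✗
  g7 stuck-at-0: output 0 ✗
  g7 stuck-at-1: output 1 ✓
Consistent faults: {g1 stuck-at-0, g4 stuck-at-1, g5 stuck-at-1, g7 stuck-at-1} — 4 in all.

4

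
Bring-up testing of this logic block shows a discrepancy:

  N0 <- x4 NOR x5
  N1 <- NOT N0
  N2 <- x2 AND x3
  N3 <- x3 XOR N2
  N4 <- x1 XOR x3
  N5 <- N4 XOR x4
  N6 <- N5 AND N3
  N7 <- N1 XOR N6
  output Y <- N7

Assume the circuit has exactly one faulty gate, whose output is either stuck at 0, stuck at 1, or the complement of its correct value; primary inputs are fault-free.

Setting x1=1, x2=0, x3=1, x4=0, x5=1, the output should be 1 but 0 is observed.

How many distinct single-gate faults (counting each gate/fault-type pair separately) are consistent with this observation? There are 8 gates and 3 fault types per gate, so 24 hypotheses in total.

12

Fault-free: N0=0, N1=1, N2=0, N3=1, N4=0, N5=0, N6=0, N7=1 → 1. Observed 0.
  N0: stuck-at-1, inverted output ✓; others ✗
  N1: stuck-at-0, inverted output ✓; others ✗
  N2: none of the 3 fault types match ✗
  N3: none of the 3 fault types match ✗
  N4: stuck-at-1, inverted output ✓; others ✗
  N5: stuck-at-1, inverted output ✓; others ✗
  N6: stuck-at-1, inverted output ✓; others ✗
  N7: stuck-at-0, inverted output ✓; others ✗
Consistent faults: {N0 stuck-at-1, N0 inverted output, N1 stuck-at-0, N1 inverted output, N4 stuck-at-1, N4 inverted output, N5 stuck-at-1, N5 inverted output, N6 stuck-at-1, N6 inverted output, N7 stuck-at-0, N7 inverted output} — 12 in all.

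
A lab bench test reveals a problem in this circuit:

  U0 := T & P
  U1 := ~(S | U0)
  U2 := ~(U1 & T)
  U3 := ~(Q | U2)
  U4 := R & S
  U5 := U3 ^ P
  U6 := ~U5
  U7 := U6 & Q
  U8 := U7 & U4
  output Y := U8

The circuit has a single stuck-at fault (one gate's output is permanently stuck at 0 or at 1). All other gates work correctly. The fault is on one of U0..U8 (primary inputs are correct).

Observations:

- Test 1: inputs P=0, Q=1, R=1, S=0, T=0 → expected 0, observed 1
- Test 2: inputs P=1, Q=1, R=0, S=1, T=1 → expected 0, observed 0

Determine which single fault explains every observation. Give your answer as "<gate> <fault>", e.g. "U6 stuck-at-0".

U4 stuck-at-1

Fault-free values for test 1 (P=0, Q=1, R=1, S=0, T=0): U0=0, U1=1, U2=1, U3=0, U4=0, U5=0, U6=1, U7=1, U8=0, giving Y=0. Observed 1.
Test 1: faults giving observed 1 are {U4 stuck-at-1, U8 stuck-at-1}.
Test 2 (P=1, Q=1, R=0, S=1, T=1): fault-free U0=1, U1=0, U2=1, U3=0, U4=0, U5=1, U6=0, U7=0, U8=0 → 0; observed 0. Eliminates U8 stuck-at-1.
Only U4 stuck-at-1 is consistent with every test.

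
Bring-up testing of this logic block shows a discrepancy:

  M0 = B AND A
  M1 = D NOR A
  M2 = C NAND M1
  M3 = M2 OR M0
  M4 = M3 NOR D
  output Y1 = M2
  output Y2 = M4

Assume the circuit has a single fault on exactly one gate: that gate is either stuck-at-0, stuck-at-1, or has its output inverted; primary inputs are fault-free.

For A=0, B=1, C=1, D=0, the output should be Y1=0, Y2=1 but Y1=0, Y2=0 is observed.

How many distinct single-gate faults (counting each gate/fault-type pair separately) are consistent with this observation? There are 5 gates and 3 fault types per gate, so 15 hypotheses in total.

6

Fault-free: M0=0, M1=1, M2=0, M3=0, M4=1 → Y1=0, Y2=1. Observed Y1=0, Y2=0.
  M0: stuck-at-1, inverted output ✓; others ✗
  M1: none of the 3 fault types match ✗
  M2: none of the 3 fault types match ✗
  M3: stuck-at-1, inverted output ✓; others ✗
  M4: stuck-at-0, inverted output ✓; others ✗
Consistent faults: {M0 stuck-at-1, M0 inverted output, M3 stuck-at-1, M3 inverted output, M4 stuck-at-0, M4 inverted output} — 6 in all.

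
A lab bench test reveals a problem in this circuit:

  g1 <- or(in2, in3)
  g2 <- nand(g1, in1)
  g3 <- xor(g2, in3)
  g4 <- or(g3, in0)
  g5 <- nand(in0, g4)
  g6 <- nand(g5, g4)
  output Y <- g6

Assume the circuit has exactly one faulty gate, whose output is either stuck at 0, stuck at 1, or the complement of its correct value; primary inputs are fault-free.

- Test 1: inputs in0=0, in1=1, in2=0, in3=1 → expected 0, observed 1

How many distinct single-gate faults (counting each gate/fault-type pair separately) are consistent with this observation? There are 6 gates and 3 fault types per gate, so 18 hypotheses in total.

12

Fault-free: g1=1, g2=0, g3=1, g4=1, g5=1, g6=0 → 0. Observed 1.
  g1: stuck-at-0, inverted output ✓; others ✗
  g2: stuck-at-1, inverted output ✓; others ✗
  g3: stuck-at-0, inverted output ✓; others ✗
  g4: stuck-at-0, inverted output ✓; others ✗
  g5: stuck-at-0, inverted output ✓; others ✗
  g6: stuck-at-1, inverted output ✓; others ✗
Consistent faults: {g1 stuck-at-0, g1 inverted output, g2 stuck-at-1, g2 inverted output, g3 stuck-at-0, g3 inverted output, g4 stuck-at-0, g4 inverted output, g5 stuck-at-0, g5 inverted output, g6 stuck-at-1, g6 inverted output} — 12 in all.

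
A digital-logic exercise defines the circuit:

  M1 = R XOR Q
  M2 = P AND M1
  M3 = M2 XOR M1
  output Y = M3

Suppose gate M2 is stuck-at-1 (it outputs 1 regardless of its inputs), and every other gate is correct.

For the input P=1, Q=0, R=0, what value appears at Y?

1

Propagate with M2 forced: M1=0, M2=1 [stuck-at-1], M3=1.
So Y = 1. (Without the fault it would be 0.)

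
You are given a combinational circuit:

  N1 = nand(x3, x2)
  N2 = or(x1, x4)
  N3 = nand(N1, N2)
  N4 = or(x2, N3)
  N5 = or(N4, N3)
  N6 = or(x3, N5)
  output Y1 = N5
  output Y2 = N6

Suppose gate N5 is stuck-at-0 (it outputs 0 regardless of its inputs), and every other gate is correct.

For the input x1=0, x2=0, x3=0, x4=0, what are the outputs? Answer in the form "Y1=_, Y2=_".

Propagate with N5 forced: N1=1, N2=0, N3=1, N4=1, N5=0 [stuck-at-0], N6=0.
So the outputs are Y1=0, Y2=0. (Without the fault they would be Y1=1, Y2=1.)

Y1=0, Y2=0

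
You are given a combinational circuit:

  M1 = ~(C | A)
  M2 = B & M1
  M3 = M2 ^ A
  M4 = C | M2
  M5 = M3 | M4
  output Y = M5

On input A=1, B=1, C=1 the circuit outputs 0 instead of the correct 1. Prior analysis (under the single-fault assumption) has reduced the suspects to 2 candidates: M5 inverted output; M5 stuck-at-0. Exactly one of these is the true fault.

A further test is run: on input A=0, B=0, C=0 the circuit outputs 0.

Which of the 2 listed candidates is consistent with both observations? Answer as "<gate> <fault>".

Evaluate each candidate on input A=0, B=0, C=0:
  M5 inverted output: M1=1, M2=0, M3=0, M4=0, M5=1 [inverted output] → 1 — eliminated
  M5 stuck-at-0: M1=1, M2=0, M3=0, M4=0, M5=0 [stuck-at-0] → 0 — matches
Only M5 stuck-at-0 reproduces the observed 0.

M5 stuck-at-0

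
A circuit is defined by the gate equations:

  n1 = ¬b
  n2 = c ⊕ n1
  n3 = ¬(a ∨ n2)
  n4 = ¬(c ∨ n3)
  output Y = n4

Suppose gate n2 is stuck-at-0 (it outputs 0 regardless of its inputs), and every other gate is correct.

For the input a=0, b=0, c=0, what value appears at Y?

Propagate with n2 forced: n1=1, n2=0 [stuck-at-0], n3=1, n4=0.
So Y = 0. (Without the fault it would be 1.)

0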